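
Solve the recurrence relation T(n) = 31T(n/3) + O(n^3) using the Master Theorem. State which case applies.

Master Theorem for T(n) = 31T(n/3) + O(n^3):

a = 31, b = 3, c = 3
log_b(a) = log_3(31) = 3.1257

Case 1: c = 3 < log_3(31) = 3.1257
T(n) = O(n^(log_3 31))

For T(n) = 31T(n/3) + O(n^3): log_3(31) = 3.1257. This is Case 1 of the Master Theorem (c < log_b(a), work dominated by leaves), giving O(n^(log_3 31)).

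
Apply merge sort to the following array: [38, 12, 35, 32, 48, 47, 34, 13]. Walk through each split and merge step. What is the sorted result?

Merge sort trace:

Split: [38, 12, 35, 32, 48, 47, 34, 13] -> [38, 12, 35, 32] and [48, 47, 34, 13]
  Split: [38, 12, 35, 32] -> [38, 12] and [35, 32]
    Split: [38, 12] -> [38] and [12]
    Merge: [38] + [12] -> [12, 38]
    Split: [35, 32] -> [35] and [32]
    Merge: [35] + [32] -> [32, 35]
  Merge: [12, 38] + [32, 35] -> [12, 32, 35, 38]
  Split: [48, 47, 34, 13] -> [48, 47] and [34, 13]
    Split: [48, 47] -> [48] and [47]
    Merge: [48] + [47] -> [47, 48]
    Split: [34, 13] -> [34] and [13]
    Merge: [34] + [13] -> [13, 34]
  Merge: [47, 48] + [13, 34] -> [13, 34, 47, 48]
Merge: [12, 32, 35, 38] + [13, 34, 47, 48] -> [12, 13, 32, 34, 35, 38, 47, 48]

Final sorted array: [12, 13, 32, 34, 35, 38, 47, 48]

The merge sort proceeds by recursively splitting the array and merging sorted halves.
After all merges, the sorted array is [12, 13, 32, 34, 35, 38, 47, 48].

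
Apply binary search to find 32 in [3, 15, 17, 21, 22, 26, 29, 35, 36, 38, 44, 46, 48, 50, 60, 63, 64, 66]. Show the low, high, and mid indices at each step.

Binary search for 32 in [3, 15, 17, 21, 22, 26, 29, 35, 36, 38, 44, 46, 48, 50, 60, 63, 64, 66]:

lo=0, hi=17, mid=8, arr[mid]=36 -> 36 > 32, search left half
lo=0, hi=7, mid=3, arr[mid]=21 -> 21 < 32, search right half
lo=4, hi=7, mid=5, arr[mid]=26 -> 26 < 32, search right half
lo=6, hi=7, mid=6, arr[mid]=29 -> 29 < 32, search right half
lo=7, hi=7, mid=7, arr[mid]=35 -> 35 > 32, search left half
lo=7 > hi=6, target 32 not found

Binary search determines that 32 is not in the array after 5 comparisons. The search space was exhausted without finding the target.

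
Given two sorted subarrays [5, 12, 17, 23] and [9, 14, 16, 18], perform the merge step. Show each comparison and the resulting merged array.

Merging process:

Compare 5 vs 9: take 5 from left. Merged: [5]
Compare 12 vs 9: take 9 from right. Merged: [5, 9]
Compare 12 vs 14: take 12 from left. Merged: [5, 9, 12]
Compare 17 vs 14: take 14 from right. Merged: [5, 9, 12, 14]
Compare 17 vs 16: take 16 from right. Merged: [5, 9, 12, 14, 16]
Compare 17 vs 18: take 17 from left. Merged: [5, 9, 12, 14, 16, 17]
Compare 23 vs 18: take 18 from right. Merged: [5, 9, 12, 14, 16, 17, 18]
Append remaining from left: [23]. Merged: [5, 9, 12, 14, 16, 17, 18, 23]

Final merged array: [5, 9, 12, 14, 16, 17, 18, 23]
Total comparisons: 7

The merged array is [5, 9, 12, 14, 16, 17, 18, 23], requiring 7 comparisons. The merge step runs in O(n) time where n is the total number of elements.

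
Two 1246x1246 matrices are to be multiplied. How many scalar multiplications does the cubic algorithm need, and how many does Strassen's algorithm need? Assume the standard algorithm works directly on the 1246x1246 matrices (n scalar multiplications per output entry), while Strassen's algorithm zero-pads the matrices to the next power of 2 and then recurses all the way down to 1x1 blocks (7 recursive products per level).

Matrix multiplication for 1246x1246 matrices:

Strassen's algorithm requires power-of-2 dimensions. Pad 1246x1246 to 2048x2048 (next power of 2).

Standard algorithm: 1246^3 = 1934434936 multiplications
Strassen's algorithm: 7^(log2(2048)) = 7^11 = 1977326743 multiplications
Difference: 1934434936 - 1977326743 = -42891807 (Strassen uses MORE here due to padding overhead — for small or just-over-power-of-2 n, padding can outweigh the per-level savings)

Standard: 1934434936 multiplications (1246^3). Strassen: 1977326743 multiplications (7^11, after padding to 2048x2048). Strassen reduces 8 recursive multiplications to 7 at each level.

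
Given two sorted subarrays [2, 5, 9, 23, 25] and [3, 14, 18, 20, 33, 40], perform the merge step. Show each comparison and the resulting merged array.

Merging process:

Compare 2 vs 3: take 2 from left. Merged: [2]
Compare 5 vs 3: take 3 from right. Merged: [2, 3]
Compare 5 vs 14: take 5 from left. Merged: [2, 3, 5]
Compare 9 vs 14: take 9 from left. Merged: [2, 3, 5, 9]
Compare 23 vs 14: take 14 from right. Merged: [2, 3, 5, 9, 14]
Compare 23 vs 18: take 18 from right. Merged: [2, 3, 5, 9, 14, 18]
Compare 23 vs 20: take 20 from right. Merged: [2, 3, 5, 9, 14, 18, 20]
Compare 23 vs 33: take 23 from left. Merged: [2, 3, 5, 9, 14, 18, 20, 23]
Compare 25 vs 33: take 25 from left. Merged: [2, 3, 5, 9, 14, 18, 20, 23, 25]
Append remaining from right: [33, 40]. Merged: [2, 3, 5, 9, 14, 18, 20, 23, 25, 33, 40]

Final merged array: [2, 3, 5, 9, 14, 18, 20, 23, 25, 33, 40]
Total comparisons: 9

The merged array is [2, 3, 5, 9, 14, 18, 20, 23, 25, 33, 40], requiring 9 comparisons. The merge step runs in O(n) time where n is the total number of elements.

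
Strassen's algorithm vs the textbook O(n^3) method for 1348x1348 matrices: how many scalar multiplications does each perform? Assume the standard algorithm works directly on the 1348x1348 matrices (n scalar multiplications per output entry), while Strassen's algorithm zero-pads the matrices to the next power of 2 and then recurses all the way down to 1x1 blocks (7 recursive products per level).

Matrix multiplication for 1348x1348 matrices:

Strassen's algorithm requires power-of-2 dimensions. Pad 1348x1348 to 2048x2048 (next power of 2).

Standard algorithm: 1348^3 = 2449456192 multiplications
Strassen's algorithm: 7^(log2(2048)) = 7^11 = 1977326743 multiplications
Savings: 2449456192 - 1977326743 = 472129449 multiplications

Standard: 2449456192 multiplications (1348^3). Strassen: 1977326743 multiplications (7^11, after padding to 2048x2048). Strassen reduces 8 recursive multiplications to 7 at each level.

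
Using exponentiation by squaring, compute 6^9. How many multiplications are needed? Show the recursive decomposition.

Computing 6^9 by squaring (build up from 6^1; each line after the first costs one multiplication):

6^1 = 6
6^2 = (6^1)^2 = 6^2 = 36
6^4 = (6^2)^2 = 36^2 = 1296
6^8 = (6^4)^2 = 1296^2 = 1679616
6^9 = 6 * 6^8 = 6 * 1679616 = 10077696

Result: 10077696
Multiplications needed: 4 (4 lines after 6^1)

6^9 = 10077696. Using exponentiation by squaring, this requires 4 multiplications. The key idea: if the exponent is even, square the half-power; if odd, multiply by the base once.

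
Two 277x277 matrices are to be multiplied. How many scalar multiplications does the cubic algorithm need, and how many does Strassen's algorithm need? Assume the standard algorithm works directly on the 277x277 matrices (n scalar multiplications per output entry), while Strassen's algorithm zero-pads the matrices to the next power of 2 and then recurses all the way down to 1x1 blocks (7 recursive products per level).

Matrix multiplication for 277x277 matrices:

Strassen's algorithm requires power-of-2 dimensions. Pad 277x277 to 512x512 (next power of 2).

Standard algorithm: 277^3 = 21253933 multiplications
Strassen's algorithm: 7^(log2(512)) = 7^9 = 40353607 multiplications
Difference: 21253933 - 40353607 = -19099674 (Strassen uses MORE here due to padding overhead — for small or just-over-power-of-2 n, padding can outweigh the per-level savings)

Standard: 21253933 multiplications (277^3). Strassen: 40353607 multiplications (7^9, after padding to 512x512). Strassen reduces 8 recursive multiplications to 7 at each level.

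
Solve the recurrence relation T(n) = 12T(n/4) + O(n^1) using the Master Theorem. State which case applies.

Master Theorem for T(n) = 12T(n/4) + O(n^1):

a = 12, b = 4, c = 1
log_b(a) = log_4(12) = 1.7925

Case 1: c = 1 < log_4(12) = 1.7925
T(n) = O(n^(log_4 12))

For T(n) = 12T(n/4) + O(n^1): log_4(12) = 1.7925. This is Case 1 of the Master Theorem (c < log_b(a), work dominated by leaves), giving O(n^(log_4 12)).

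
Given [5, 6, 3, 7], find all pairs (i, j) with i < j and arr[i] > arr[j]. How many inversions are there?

Finding inversions in [5, 6, 3, 7]:

(0, 2): arr[0]=5 > arr[2]=3
(1, 2): arr[1]=6 > arr[2]=3

Total inversions: 2

The array has 2 inversion(s): (0,2), (1,2). Each pair (i,j) satisfies i < j and arr[i] > arr[j].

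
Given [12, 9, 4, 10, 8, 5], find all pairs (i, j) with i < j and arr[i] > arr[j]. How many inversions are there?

Finding inversions in [12, 9, 4, 10, 8, 5]:

(0, 1): arr[0]=12 > arr[1]=9
(0, 2): arr[0]=12 > arr[2]=4
(0, 3): arr[0]=12 > arr[3]=10
(0, 4): arr[0]=12 > arr[4]=8
(0, 5): arr[0]=12 > arr[5]=5
(1, 2): arr[1]=9 > arr[2]=4
(1, 4): arr[1]=9 > arr[4]=8
(1, 5): arr[1]=9 > arr[5]=5
(3, 4): arr[3]=10 > arr[4]=8
(3, 5): arr[3]=10 > arr[5]=5
(4, 5): arr[4]=8 > arr[5]=5

Total inversions: 11

The array has 11 inversion(s): (0,1), (0,2), (0,3), (0,4), (0,5), (1,2), (1,4), (1,5), (3,4), (3,5), (4,5). Each pair (i,j) satisfies i < j and arr[i] > arr[j].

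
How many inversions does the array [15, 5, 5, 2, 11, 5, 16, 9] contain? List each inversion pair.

Finding inversions in [15, 5, 5, 2, 11, 5, 16, 9]:

(0, 1): arr[0]=15 > arr[1]=5
(0, 2): arr[0]=15 > arr[2]=5
(0, 3): arr[0]=15 > arr[3]=2
(0, 4): arr[0]=15 > arr[4]=11
(0, 5): arr[0]=15 > arr[5]=5
(0, 7): arr[0]=15 > arr[7]=9
(1, 3): arr[1]=5 > arr[3]=2
(2, 3): arr[2]=5 > arr[3]=2
(4, 5): arr[4]=11 > arr[5]=5
(4, 7): arr[4]=11 > arr[7]=9
(6, 7): arr[6]=16 > arr[7]=9

Total inversions: 11

The array has 11 inversion(s): (0,1), (0,2), (0,3), (0,4), (0,5), (0,7), (1,3), (2,3), (4,5), (4,7), (6,7). Each pair (i,j) satisfies i < j and arr[i] > arr[j].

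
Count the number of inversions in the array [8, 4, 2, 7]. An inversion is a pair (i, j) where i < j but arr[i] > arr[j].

Finding inversions in [8, 4, 2, 7]:

(0, 1): arr[0]=8 > arr[1]=4
(0, 2): arr[0]=8 > arr[2]=2
(0, 3): arr[0]=8 > arr[3]=7
(1, 2): arr[1]=4 > arr[2]=2

Total inversions: 4

The array has 4 inversion(s): (0,1), (0,2), (0,3), (1,2). Each pair (i,j) satisfies i < j and arr[i] > arr[j].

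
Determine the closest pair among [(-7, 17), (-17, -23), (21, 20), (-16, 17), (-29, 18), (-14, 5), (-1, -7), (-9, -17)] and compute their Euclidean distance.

Computing all pairwise distances among 8 points:

d((-7, 17), (-17, -23)) = 41.2311
d((-7, 17), (21, 20)) = 28.1603
d((-7, 17), (-16, 17)) = 9.0 <-- minimum
d((-7, 17), (-29, 18)) = 22.0227
d((-7, 17), (-14, 5)) = 13.8924
d((-7, 17), (-1, -7)) = 24.7386
d((-7, 17), (-9, -17)) = 34.0588
d((-17, -23), (21, 20)) = 57.3847
d((-17, -23), (-16, 17)) = 40.0125
d((-17, -23), (-29, 18)) = 42.72
d((-17, -23), (-14, 5)) = 28.1603
d((-17, -23), (-1, -7)) = 22.6274
d((-17, -23), (-9, -17)) = 10.0
d((21, 20), (-16, 17)) = 37.1214
d((21, 20), (-29, 18)) = 50.04
d((21, 20), (-14, 5)) = 38.0789
d((21, 20), (-1, -7)) = 34.8281
d((21, 20), (-9, -17)) = 47.634
d((-16, 17), (-29, 18)) = 13.0384
d((-16, 17), (-14, 5)) = 12.1655
d((-16, 17), (-1, -7)) = 28.3019
d((-16, 17), (-9, -17)) = 34.7131
d((-29, 18), (-14, 5)) = 19.8494
d((-29, 18), (-1, -7)) = 37.5366
d((-29, 18), (-9, -17)) = 40.3113
d((-14, 5), (-1, -7)) = 17.6918
d((-14, 5), (-9, -17)) = 22.561
d((-1, -7), (-9, -17)) = 12.8062

Closest pair: (-7, 17) and (-16, 17) with distance 9.0

The closest pair is (-7, 17) and (-16, 17) with Euclidean distance 9.0. For 8 points, brute-force pairwise comparison is shown above. For large n, the divide-and-conquer algorithm (sort by x, recurse on halves, check the dividing strip) achieves O(n log n).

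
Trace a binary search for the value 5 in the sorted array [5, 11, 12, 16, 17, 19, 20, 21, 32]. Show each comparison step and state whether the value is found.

Binary search for 5 in [5, 11, 12, 16, 17, 19, 20, 21, 32]:

lo=0, hi=8, mid=4, arr[mid]=17 -> 17 > 5, search left half
lo=0, hi=3, mid=1, arr[mid]=11 -> 11 > 5, search left half
lo=0, hi=0, mid=0, arr[mid]=5 -> Found target at index 0!

Binary search finds 5 at index 0 after 3 comparisons. The search repeatedly halves the search space by comparing with the middle element.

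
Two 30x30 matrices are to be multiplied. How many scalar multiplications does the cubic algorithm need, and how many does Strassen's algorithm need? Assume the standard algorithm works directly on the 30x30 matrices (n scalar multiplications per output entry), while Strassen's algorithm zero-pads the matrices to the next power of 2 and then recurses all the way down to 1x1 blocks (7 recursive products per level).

Matrix multiplication for 30x30 matrices:

Strassen's algorithm requires power-of-2 dimensions. Pad 30x30 to 32x32 (next power of 2).

Standard algorithm: 30^3 = 27000 multiplications
Strassen's algorithm: 7^(log2(32)) = 7^5 = 16807 multiplications
Savings: 27000 - 16807 = 10193 multiplications

Standard: 27000 multiplications (30^3). Strassen: 16807 multiplications (7^5, after padding to 32x32). Strassen reduces 8 recursive multiplications to 7 at each level.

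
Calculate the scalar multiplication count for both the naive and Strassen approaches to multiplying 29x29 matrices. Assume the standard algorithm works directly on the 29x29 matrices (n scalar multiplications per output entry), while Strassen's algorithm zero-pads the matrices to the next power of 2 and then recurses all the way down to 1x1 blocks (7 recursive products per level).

Matrix multiplication for 29x29 matrices:

Strassen's algorithm requires power-of-2 dimensions. Pad 29x29 to 32x32 (next power of 2).

Standard algorithm: 29^3 = 24389 multiplications
Strassen's algorithm: 7^(log2(32)) = 7^5 = 16807 multiplications
Savings: 24389 - 16807 = 7582 multiplications

Standard: 24389 multiplications (29^3). Strassen: 16807 multiplications (7^5, after padding to 32x32). Strassen reduces 8 recursive multiplications to 7 at each level.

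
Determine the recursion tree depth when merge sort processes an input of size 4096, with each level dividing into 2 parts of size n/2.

For divide and conquer with division factor 2:

Problem sizes at each level:
Level 0: 4096
Level 1: 2048
Level 2: 1024
Level 3: 512
Level 4: 256
Level 5: 128
Level 6: 64
Level 7: 32
Level 8: 16
Level 9: 8
Level 10: 4
Level 11: 2
Level 12: 1

The root is level 0 and the size-1 base case is level 12 (the tree spans levels 0 through 12, i.e. 13 levels counting the root), so the depth is the number of divisions: log_2(4096) = 12

The recursion tree depth is log_2(4096) = 12. At each level, the problem size is divided by 2, so it takes 12 divisions to reduce to a base case of size 1. The algorithm makes 2 recursive calls at each level.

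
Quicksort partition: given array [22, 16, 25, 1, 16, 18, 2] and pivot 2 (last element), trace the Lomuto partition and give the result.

Lomuto partition with pivot = 2:

Initial array: [22, 16, 25, 1, 16, 18, 2]

arr[0]=22 > 2: no swap
arr[1]=16 > 2: no swap
arr[2]=25 > 2: no swap
arr[3]=1 <= 2: swap with position 0, array becomes [1, 16, 25, 22, 16, 18, 2]
arr[4]=16 > 2: no swap
arr[5]=18 > 2: no swap

Place pivot at position 1: [1, 2, 25, 22, 16, 18, 16]
Pivot position: 1

After partitioning with pivot 2, the array becomes [1, 2, 25, 22, 16, 18, 16]. The pivot is placed at index 1. All elements to the left of the pivot are <= 2, and all elements to the right are > 2.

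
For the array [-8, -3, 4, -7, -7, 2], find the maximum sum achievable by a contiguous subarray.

Using Kadane's algorithm on [-8, -3, 4, -7, -7, 2]:

Scanning through the array:
Position 1 (value -3): max_ending_here = -3, max_so_far = -3
Position 2 (value 4): max_ending_here = 4, max_so_far = 4
Position 3 (value -7): max_ending_here = -3, max_so_far = 4
Position 4 (value -7): max_ending_here = -7, max_so_far = 4
Position 5 (value 2): max_ending_here = 2, max_so_far = 4

Maximum subarray: [4]
Maximum sum: 4

The maximum subarray is [4] with sum 4. This subarray runs from index 2 to index 2.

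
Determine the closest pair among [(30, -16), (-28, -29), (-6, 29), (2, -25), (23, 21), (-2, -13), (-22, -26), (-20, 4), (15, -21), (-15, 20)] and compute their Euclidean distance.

Computing all pairwise distances among 10 points:

d((30, -16), (-28, -29)) = 59.439
d((30, -16), (-6, 29)) = 57.6281
d((30, -16), (2, -25)) = 29.4109
d((30, -16), (23, 21)) = 37.6563
d((30, -16), (-2, -13)) = 32.1403
d((30, -16), (-22, -26)) = 52.9528
d((30, -16), (-20, 4)) = 53.8516
d((30, -16), (15, -21)) = 15.8114
d((30, -16), (-15, 20)) = 57.6281
d((-28, -29), (-6, 29)) = 62.0322
d((-28, -29), (2, -25)) = 30.2655
d((-28, -29), (23, 21)) = 71.4213
d((-28, -29), (-2, -13)) = 30.5287
d((-28, -29), (-22, -26)) = 6.7082 <-- minimum
d((-28, -29), (-20, 4)) = 33.9559
d((-28, -29), (15, -21)) = 43.7379
d((-28, -29), (-15, 20)) = 50.6952
d((-6, 29), (2, -25)) = 54.5894
d((-6, 29), (23, 21)) = 30.0832
d((-6, 29), (-2, -13)) = 42.19
d((-6, 29), (-22, -26)) = 57.28
d((-6, 29), (-20, 4)) = 28.6531
d((-6, 29), (15, -21)) = 54.231
d((-6, 29), (-15, 20)) = 12.7279
d((2, -25), (23, 21)) = 50.5668
d((2, -25), (-2, -13)) = 12.6491
d((2, -25), (-22, -26)) = 24.0208
d((2, -25), (-20, 4)) = 36.4005
d((2, -25), (15, -21)) = 13.6015
d((2, -25), (-15, 20)) = 48.1041
d((23, 21), (-2, -13)) = 42.2019
d((23, 21), (-22, -26)) = 65.0692
d((23, 21), (-20, 4)) = 46.2385
d((23, 21), (15, -21)) = 42.7551
d((23, 21), (-15, 20)) = 38.0132
d((-2, -13), (-22, -26)) = 23.8537
d((-2, -13), (-20, 4)) = 24.7588
d((-2, -13), (15, -21)) = 18.7883
d((-2, -13), (-15, 20)) = 35.4683
d((-22, -26), (-20, 4)) = 30.0666
d((-22, -26), (15, -21)) = 37.3363
d((-22, -26), (-15, 20)) = 46.5296
d((-20, 4), (15, -21)) = 43.0116
d((-20, 4), (-15, 20)) = 16.7631
d((15, -21), (-15, 20)) = 50.8035

Closest pair: (-28, -29) and (-22, -26) with distance 6.7082

The closest pair is (-28, -29) and (-22, -26) with Euclidean distance 6.7082. For 10 points, brute-force pairwise comparison is shown above. For large n, the divide-and-conquer algorithm (sort by x, recurse on halves, check the dividing strip) achieves O(n log n).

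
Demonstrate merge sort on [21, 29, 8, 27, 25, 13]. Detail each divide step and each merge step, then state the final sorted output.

Merge sort trace:

Split: [21, 29, 8, 27, 25, 13] -> [21, 29, 8] and [27, 25, 13]
  Split: [21, 29, 8] -> [21] and [29, 8]
    Split: [29, 8] -> [29] and [8]
    Merge: [29] + [8] -> [8, 29]
  Merge: [21] + [8, 29] -> [8, 21, 29]
  Split: [27, 25, 13] -> [27] and [25, 13]
    Split: [25, 13] -> [25] and [13]
    Merge: [25] + [13] -> [13, 25]
  Merge: [27] + [13, 25] -> [13, 25, 27]
Merge: [8, 21, 29] + [13, 25, 27] -> [8, 13, 21, 25, 27, 29]

Final sorted array: [8, 13, 21, 25, 27, 29]

The merge sort proceeds by recursively splitting the array and merging sorted halves.
After all merges, the sorted array is [8, 13, 21, 25, 27, 29].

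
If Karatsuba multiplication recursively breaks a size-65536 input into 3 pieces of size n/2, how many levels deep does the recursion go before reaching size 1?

For divide and conquer with division factor 2:

Problem sizes at each level:
Level 0: 65536
Level 1: 32768
Level 2: 16384
Level 3: 8192
Level 4: 4096
Level 5: 2048
Level 6: 1024
Level 7: 512
Level 8: 256
Level 9: 128
Level 10: 64
Level 11: 32
Level 12: 16
Level 13: 8
Level 14: 4
Level 15: 2
Level 16: 1

The root is level 0 and the size-1 base case is level 16 (the tree spans levels 0 through 16, i.e. 17 levels counting the root), so the depth is the number of divisions: log_2(65536) = 16

The recursion tree depth is log_2(65536) = 16. At each level, the problem size is divided by 2, so it takes 16 divisions to reduce to a base case of size 1. The algorithm makes 3 recursive calls at each level.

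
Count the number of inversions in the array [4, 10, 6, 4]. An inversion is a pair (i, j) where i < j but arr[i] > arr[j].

Finding inversions in [4, 10, 6, 4]:

(1, 2): arr[1]=10 > arr[2]=6
(1, 3): arr[1]=10 > arr[3]=4
(2, 3): arr[2]=6 > arr[3]=4

Total inversions: 3

The array has 3 inversion(s): (1,2), (1,3), (2,3). Each pair (i,j) satisfies i < j and arr[i] > arr[j].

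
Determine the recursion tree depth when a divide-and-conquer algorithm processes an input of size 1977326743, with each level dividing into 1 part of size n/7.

For divide and conquer with division factor 7:

Problem sizes at each level:
Level 0: 1977326743
Level 1: 282475249
Level 2: 40353607
Level 3: 5764801
Level 4: 823543
Level 5: 117649
Level 6: 16807
Level 7: 2401
Level 8: 343
Level 9: 49
Level 10: 7
Level 11: 1

The root is level 0 and the size-1 base case is level 11 (the tree spans levels 0 through 11, i.e. 12 levels counting the root), so the depth is the number of divisions: log_7(1977326743) = 11

The recursion tree depth is log_7(1977326743) = 11. At each level, the problem size is divided by 7, so it takes 11 divisions to reduce to a base case of size 1. The algorithm makes 1 recursive call at each level.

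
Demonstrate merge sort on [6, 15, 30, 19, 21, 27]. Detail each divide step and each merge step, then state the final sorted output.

Merge sort trace:

Split: [6, 15, 30, 19, 21, 27] -> [6, 15, 30] and [19, 21, 27]
  Split: [6, 15, 30] -> [6] and [15, 30]
    Split: [15, 30] -> [15] and [30]
    Merge: [15] + [30] -> [15, 30]
  Merge: [6] + [15, 30] -> [6, 15, 30]
  Split: [19, 21, 27] -> [19] and [21, 27]
    Split: [21, 27] -> [21] and [27]
    Merge: [21] + [27] -> [21, 27]
  Merge: [19] + [21, 27] -> [19, 21, 27]
Merge: [6, 15, 30] + [19, 21, 27] -> [6, 15, 19, 21, 27, 30]

Final sorted array: [6, 15, 19, 21, 27, 30]

The merge sort proceeds by recursively splitting the array and merging sorted halves.
After all merges, the sorted array is [6, 15, 19, 21, 27, 30].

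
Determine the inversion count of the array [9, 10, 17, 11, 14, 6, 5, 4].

Finding inversions in [9, 10, 17, 11, 14, 6, 5, 4]:

(0, 5): arr[0]=9 > arr[5]=6
(0, 6): arr[0]=9 > arr[6]=5
(0, 7): arr[0]=9 > arr[7]=4
(1, 5): arr[1]=10 > arr[5]=6
(1, 6): arr[1]=10 > arr[6]=5
(1, 7): arr[1]=10 > arr[7]=4
(2, 3): arr[2]=17 > arr[3]=11
(2, 4): arr[2]=17 > arr[4]=14
(2, 5): arr[2]=17 > arr[5]=6
(2, 6): arr[2]=17 > arr[6]=5
(2, 7): arr[2]=17 > arr[7]=4
(3, 5): arr[3]=11 > arr[5]=6
(3, 6): arr[3]=11 > arr[6]=5
(3, 7): arr[3]=11 > arr[7]=4
(4, 5): arr[4]=14 > arr[5]=6
(4, 6): arr[4]=14 > arr[6]=5
(4, 7): arr[4]=14 > arr[7]=4
(5, 6): arr[5]=6 > arr[6]=5
(5, 7): arr[5]=6 > arr[7]=4
(6, 7): arr[6]=5 > arr[7]=4

Total inversions: 20

The array has 20 inversion(s): (0,5), (0,6), (0,7), (1,5), (1,6), (1,7), (2,3), (2,4), (2,5), (2,6), (2,7), (3,5), (3,6), (3,7), (4,5), (4,6), (4,7), (5,6), (5,7), (6,7). Each pair (i,j) satisfies i < j and arr[i] > arr[j].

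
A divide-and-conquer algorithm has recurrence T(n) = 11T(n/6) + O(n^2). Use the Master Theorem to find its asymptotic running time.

Master Theorem for T(n) = 11T(n/6) + O(n^2):

a = 11, b = 6, c = 2
log_b(a) = log_6(11) = 1.3383

Case 3: c = 2 > log_6(11) = 1.3383
T(n) = O(n^2) = O(n^2)

For T(n) = 11T(n/6) + O(n^2): log_6(11) = 1.3383. This is Case 3 of the Master Theorem (c > log_b(a), work dominated by root), giving O(n^2).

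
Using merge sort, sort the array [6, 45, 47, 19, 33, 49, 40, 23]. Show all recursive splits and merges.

Merge sort trace:

Split: [6, 45, 47, 19, 33, 49, 40, 23] -> [6, 45, 47, 19] and [33, 49, 40, 23]
  Split: [6, 45, 47, 19] -> [6, 45] and [47, 19]
    Split: [6, 45] -> [6] and [45]
    Merge: [6] + [45] -> [6, 45]
    Split: [47, 19] -> [47] and [19]
    Merge: [47] + [19] -> [19, 47]
  Merge: [6, 45] + [19, 47] -> [6, 19, 45, 47]
  Split: [33, 49, 40, 23] -> [33, 49] and [40, 23]
    Split: [33, 49] -> [33] and [49]
    Merge: [33] + [49] -> [33, 49]
    Split: [40, 23] -> [40] and [23]
    Merge: [40] + [23] -> [23, 40]
  Merge: [33, 49] + [23, 40] -> [23, 33, 40, 49]
Merge: [6, 19, 45, 47] + [23, 33, 40, 49] -> [6, 19, 23, 33, 40, 45, 47, 49]

Final sorted array: [6, 19, 23, 33, 40, 45, 47, 49]

The merge sort proceeds by recursively splitting the array and merging sorted halves.
After all merges, the sorted array is [6, 19, 23, 33, 40, 45, 47, 49].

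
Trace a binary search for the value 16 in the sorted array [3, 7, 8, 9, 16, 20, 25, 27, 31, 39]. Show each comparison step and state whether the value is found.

Binary search for 16 in [3, 7, 8, 9, 16, 20, 25, 27, 31, 39]:

lo=0, hi=9, mid=4, arr[mid]=16 -> Found target at index 4!

Binary search finds 16 at index 4 after 1 comparisons. The search repeatedly halves the search space by comparing with the middle element.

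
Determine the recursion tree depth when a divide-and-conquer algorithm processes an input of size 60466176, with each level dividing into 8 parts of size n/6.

For divide and conquer with division factor 6:

Problem sizes at each level:
Level 0: 60466176
Level 1: 10077696
Level 2: 1679616
Level 3: 279936
Level 4: 46656
Level 5: 7776
Level 6: 1296
Level 7: 216
Level 8: 36
Level 9: 6
Level 10: 1

The root is level 0 and the size-1 base case is level 10 (the tree spans levels 0 through 10, i.e. 11 levels counting the root), so the depth is the number of divisions: log_6(60466176) = 10

The recursion tree depth is log_6(60466176) = 10. At each level, the problem size is divided by 6, so it takes 10 divisions to reduce to a base case of size 1. The algorithm makes 8 recursive calls at each level.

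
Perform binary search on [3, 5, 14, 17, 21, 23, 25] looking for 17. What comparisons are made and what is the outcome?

Binary search for 17 in [3, 5, 14, 17, 21, 23, 25]:

lo=0, hi=6, mid=3, arr[mid]=17 -> Found target at index 3!

Binary search finds 17 at index 3 after 1 comparisons. The search repeatedly halves the search space by comparing with the middle element.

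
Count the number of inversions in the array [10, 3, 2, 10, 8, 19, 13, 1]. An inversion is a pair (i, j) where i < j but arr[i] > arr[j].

Finding inversions in [10, 3, 2, 10, 8, 19, 13, 1]:

(0, 1): arr[0]=10 > arr[1]=3
(0, 2): arr[0]=10 > arr[2]=2
(0, 4): arr[0]=10 > arr[4]=8
(0, 7): arr[0]=10 > arr[7]=1
(1, 2): arr[1]=3 > arr[2]=2
(1, 7): arr[1]=3 > arr[7]=1
(2, 7): arr[2]=2 > arr[7]=1
(3, 4): arr[3]=10 > arr[4]=8
(3, 7): arr[3]=10 > arr[7]=1
(4, 7): arr[4]=8 > arr[7]=1
(5, 6): arr[5]=19 > arr[6]=13
(5, 7): arr[5]=19 > arr[7]=1
(6, 7): arr[6]=13 > arr[7]=1

Total inversions: 13

The array has 13 inversion(s): (0,1), (0,2), (0,4), (0,7), (1,2), (1,7), (2,7), (3,4), (3,7), (4,7), (5,6), (5,7), (6,7). Each pair (i,j) satisfies i < j and arr[i] > arr[j].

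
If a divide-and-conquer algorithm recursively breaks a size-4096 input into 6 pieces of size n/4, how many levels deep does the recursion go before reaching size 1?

For divide and conquer with division factor 4:

Problem sizes at each level:
Level 0: 4096
Level 1: 1024
Level 2: 256
Level 3: 64
Level 4: 16
Level 5: 4
Level 6: 1

The root is level 0 and the size-1 base case is level 6 (the tree spans levels 0 through 6, i.e. 7 levels counting the root), so the depth is the number of divisions: log_4(4096) = 6

The recursion tree depth is log_4(4096) = 6. At each level, the problem size is divided by 4, so it takes 6 divisions to reduce to a base case of size 1. The algorithm makes 6 recursive calls at each level.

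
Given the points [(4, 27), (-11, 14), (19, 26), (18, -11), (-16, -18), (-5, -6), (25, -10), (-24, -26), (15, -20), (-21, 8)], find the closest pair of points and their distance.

Computing all pairwise distances among 10 points:

d((4, 27), (-11, 14)) = 19.8494
d((4, 27), (19, 26)) = 15.0333
d((4, 27), (18, -11)) = 40.4969
d((4, 27), (-16, -18)) = 49.2443
d((4, 27), (-5, -6)) = 34.2053
d((4, 27), (25, -10)) = 42.5441
d((4, 27), (-24, -26)) = 59.9416
d((4, 27), (15, -20)) = 48.2701
d((4, 27), (-21, 8)) = 31.4006
d((-11, 14), (19, 26)) = 32.311
d((-11, 14), (18, -11)) = 38.2884
d((-11, 14), (-16, -18)) = 32.3883
d((-11, 14), (-5, -6)) = 20.8806
d((-11, 14), (25, -10)) = 43.2666
d((-11, 14), (-24, -26)) = 42.0595
d((-11, 14), (15, -20)) = 42.8019
d((-11, 14), (-21, 8)) = 11.6619
d((19, 26), (18, -11)) = 37.0135
d((19, 26), (-16, -18)) = 56.2228
d((19, 26), (-5, -6)) = 40.0
d((19, 26), (25, -10)) = 36.4966
d((19, 26), (-24, -26)) = 67.4759
d((19, 26), (15, -20)) = 46.1736
d((19, 26), (-21, 8)) = 43.8634
d((18, -11), (-16, -18)) = 34.7131
d((18, -11), (-5, -6)) = 23.5372
d((18, -11), (25, -10)) = 7.0711 <-- minimum
d((18, -11), (-24, -26)) = 44.5982
d((18, -11), (15, -20)) = 9.4868
d((18, -11), (-21, 8)) = 43.382
d((-16, -18), (-5, -6)) = 16.2788
d((-16, -18), (25, -10)) = 41.7732
d((-16, -18), (-24, -26)) = 11.3137
d((-16, -18), (15, -20)) = 31.0644
d((-16, -18), (-21, 8)) = 26.4764
d((-5, -6), (25, -10)) = 30.2655
d((-5, -6), (-24, -26)) = 27.5862
d((-5, -6), (15, -20)) = 24.4131
d((-5, -6), (-21, 8)) = 21.2603
d((25, -10), (-24, -26)) = 51.5461
d((25, -10), (15, -20)) = 14.1421
d((25, -10), (-21, 8)) = 49.3964
d((-24, -26), (15, -20)) = 39.4588
d((-24, -26), (-21, 8)) = 34.1321
d((15, -20), (-21, 8)) = 45.607

Closest pair: (18, -11) and (25, -10) with distance 7.0711

The closest pair is (18, -11) and (25, -10) with Euclidean distance 7.0711. For 10 points, brute-force pairwise comparison is shown above. For large n, the divide-and-conquer algorithm (sort by x, recurse on halves, check the dividing strip) achieves O(n log n).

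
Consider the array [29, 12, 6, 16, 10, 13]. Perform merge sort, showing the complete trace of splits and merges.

Merge sort trace:

Split: [29, 12, 6, 16, 10, 13] -> [29, 12, 6] and [16, 10, 13]
  Split: [29, 12, 6] -> [29] and [12, 6]
    Split: [12, 6] -> [12] and [6]
    Merge: [12] + [6] -> [6, 12]
  Merge: [29] + [6, 12] -> [6, 12, 29]
  Split: [16, 10, 13] -> [16] and [10, 13]
    Split: [10, 13] -> [10] and [13]
    Merge: [10] + [13] -> [10, 13]
  Merge: [16] + [10, 13] -> [10, 13, 16]
Merge: [6, 12, 29] + [10, 13, 16] -> [6, 10, 12, 13, 16, 29]

Final sorted array: [6, 10, 12, 13, 16, 29]

The merge sort proceeds by recursively splitting the array and merging sorted halves.
After all merges, the sorted array is [6, 10, 12, 13, 16, 29].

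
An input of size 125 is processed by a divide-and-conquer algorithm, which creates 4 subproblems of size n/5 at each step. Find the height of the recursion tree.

For divide and conquer with division factor 5:

Problem sizes at each level:
Level 0: 125
Level 1: 25
Level 2: 5
Level 3: 1

The root is level 0 and the size-1 base case is level 3 (the tree spans levels 0 through 3, i.e. 4 levels counting the root), so the depth is the number of divisions: log_5(125) = 3

The recursion tree depth is log_5(125) = 3. At each level, the problem size is divided by 5, so it takes 3 divisions to reduce to a base case of size 1. The algorithm makes 4 recursive calls at each level.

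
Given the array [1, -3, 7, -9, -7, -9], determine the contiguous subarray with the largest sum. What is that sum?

Using Kadane's algorithm on [1, -3, 7, -9, -7, -9]:

Scanning through the array:
Position 1 (value -3): max_ending_here = -2, max_so_far = 1
Position 2 (value 7): max_ending_here = 7, max_so_far = 7
Position 3 (value -9): max_ending_here = -2, max_so_far = 7
Position 4 (value -7): max_ending_here = -7, max_so_far = 7
Position 5 (value -9): max_ending_here = -9, max_so_far = 7

Maximum subarray: [7]
Maximum sum: 7

The maximum subarray is [7] with sum 7. This subarray runs from index 2 to index 2.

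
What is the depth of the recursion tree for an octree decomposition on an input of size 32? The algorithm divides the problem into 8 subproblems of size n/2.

For divide and conquer with division factor 2:

Problem sizes at each level:
Level 0: 32
Level 1: 16
Level 2: 8
Level 3: 4
Level 4: 2
Level 5: 1

The root is level 0 and the size-1 base case is level 5 (the tree spans levels 0 through 5, i.e. 6 levels counting the root), so the depth is the number of divisions: log_2(32) = 5

The recursion tree depth is log_2(32) = 5. At each level, the problem size is divided by 2, so it takes 5 divisions to reduce to a base case of size 1. The algorithm makes 8 recursive calls at each level.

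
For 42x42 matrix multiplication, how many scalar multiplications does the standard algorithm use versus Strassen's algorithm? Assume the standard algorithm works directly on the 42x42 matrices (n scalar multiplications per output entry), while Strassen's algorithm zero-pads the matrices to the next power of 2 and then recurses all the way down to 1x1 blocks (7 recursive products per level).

Matrix multiplication for 42x42 matrices:

Strassen's algorithm requires power-of-2 dimensions. Pad 42x42 to 64x64 (next power of 2).

Standard algorithm: 42^3 = 74088 multiplications
Strassen's algorithm: 7^(log2(64)) = 7^6 = 117649 multiplications
Difference: 74088 - 117649 = -43561 (Strassen uses MORE here due to padding overhead — for small or just-over-power-of-2 n, padding can outweigh the per-level savings)

Standard: 74088 multiplications (42^3). Strassen: 117649 multiplications (7^6, after padding to 64x64). Strassen reduces 8 recursive multiplications to 7 at each level.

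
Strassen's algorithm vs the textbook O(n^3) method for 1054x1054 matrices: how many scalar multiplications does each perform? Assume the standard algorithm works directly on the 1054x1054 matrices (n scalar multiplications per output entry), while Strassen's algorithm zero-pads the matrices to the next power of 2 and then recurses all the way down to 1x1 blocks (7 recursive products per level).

Matrix multiplication for 1054x1054 matrices:

Strassen's algorithm requires power-of-2 dimensions. Pad 1054x1054 to 2048x2048 (next power of 2).

Standard algorithm: 1054^3 = 1170905464 multiplications
Strassen's algorithm: 7^(log2(2048)) = 7^11 = 1977326743 multiplications
Difference: 1170905464 - 1977326743 = -806421279 (Strassen uses MORE here due to padding overhead — for small or just-over-power-of-2 n, padding can outweigh the per-level savings)

Standard: 1170905464 multiplications (1054^3). Strassen: 1977326743 multiplications (7^11, after padding to 2048x2048). Strassen reduces 8 recursive multiplications to 7 at each level.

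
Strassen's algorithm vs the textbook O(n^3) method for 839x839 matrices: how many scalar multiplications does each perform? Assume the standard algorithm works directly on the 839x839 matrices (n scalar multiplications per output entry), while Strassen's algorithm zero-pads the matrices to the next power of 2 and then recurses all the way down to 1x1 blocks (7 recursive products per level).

Matrix multiplication for 839x839 matrices:

Strassen's algorithm requires power-of-2 dimensions. Pad 839x839 to 1024x1024 (next power of 2).

Standard algorithm: 839^3 = 590589719 multiplications
Strassen's algorithm: 7^(log2(1024)) = 7^10 = 282475249 multiplications
Savings: 590589719 - 282475249 = 308114470 multiplications

Standard: 590589719 multiplications (839^3). Strassen: 282475249 multiplications (7^10, after padding to 1024x1024). Strassen reduces 8 recursive multiplications to 7 at each level.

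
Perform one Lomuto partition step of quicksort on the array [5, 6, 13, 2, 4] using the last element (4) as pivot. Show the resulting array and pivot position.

Lomuto partition with pivot = 4:

Initial array: [5, 6, 13, 2, 4]

arr[0]=5 > 4: no swap
arr[1]=6 > 4: no swap
arr[2]=13 > 4: no swap
arr[3]=2 <= 4: swap with position 0, array becomes [2, 6, 13, 5, 4]

Place pivot at position 1: [2, 4, 13, 5, 6]
Pivot position: 1

After partitioning with pivot 4, the array becomes [2, 4, 13, 5, 6]. The pivot is placed at index 1. All elements to the left of the pivot are <= 4, and all elements to the right are > 4.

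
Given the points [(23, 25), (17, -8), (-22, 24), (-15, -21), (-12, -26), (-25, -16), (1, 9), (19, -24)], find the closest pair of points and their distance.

Computing all pairwise distances among 8 points:

d((23, 25), (17, -8)) = 33.541
d((23, 25), (-22, 24)) = 45.0111
d((23, 25), (-15, -21)) = 59.6657
d((23, 25), (-12, -26)) = 61.8547
d((23, 25), (-25, -16)) = 63.1269
d((23, 25), (1, 9)) = 27.2029
d((23, 25), (19, -24)) = 49.163
d((17, -8), (-22, 24)) = 50.448
d((17, -8), (-15, -21)) = 34.5398
d((17, -8), (-12, -26)) = 34.1321
d((17, -8), (-25, -16)) = 42.7551
d((17, -8), (1, 9)) = 23.3452
d((17, -8), (19, -24)) = 16.1245
d((-22, 24), (-15, -21)) = 45.5412
d((-22, 24), (-12, -26)) = 50.9902
d((-22, 24), (-25, -16)) = 40.1123
d((-22, 24), (1, 9)) = 27.4591
d((-22, 24), (19, -24)) = 63.1269
d((-15, -21), (-12, -26)) = 5.831 <-- minimum
d((-15, -21), (-25, -16)) = 11.1803
d((-15, -21), (1, 9)) = 34.0
d((-15, -21), (19, -24)) = 34.1321
d((-12, -26), (-25, -16)) = 16.4012
d((-12, -26), (1, 9)) = 37.3363
d((-12, -26), (19, -24)) = 31.0644
d((-25, -16), (1, 9)) = 36.0694
d((-25, -16), (19, -24)) = 44.7214
d((1, 9), (19, -24)) = 37.5899

Closest pair: (-15, -21) and (-12, -26) with distance 5.831

The closest pair is (-15, -21) and (-12, -26) with Euclidean distance 5.831. For 8 points, brute-force pairwise comparison is shown above. For large n, the divide-and-conquer algorithm (sort by x, recurse on halves, check the dividing strip) achieves O(n log n).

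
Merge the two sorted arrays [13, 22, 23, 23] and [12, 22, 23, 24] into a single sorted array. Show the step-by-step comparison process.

Merging process:

Compare 13 vs 12: take 12 from right. Merged: [12]
Compare 13 vs 22: take 13 from left. Merged: [12, 13]
Compare 22 vs 22: take 22 from left. Merged: [12, 13, 22]
Compare 23 vs 22: take 22 from right. Merged: [12, 13, 22, 22]
Compare 23 vs 23: take 23 from left. Merged: [12, 13, 22, 22, 23]
Compare 23 vs 23: take 23 from left. Merged: [12, 13, 22, 22, 23, 23]
Append remaining from right: [23, 24]. Merged: [12, 13, 22, 22, 23, 23, 23, 24]

Final merged array: [12, 13, 22, 22, 23, 23, 23, 24]
Total comparisons: 6

The merged array is [12, 13, 22, 22, 23, 23, 23, 24], requiring 6 comparisons. The merge step runs in O(n) time where n is the total number of elements.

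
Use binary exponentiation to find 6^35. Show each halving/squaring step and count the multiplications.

Computing 6^35 by squaring (build up from 6^1; each line after the first costs one multiplication):

6^1 = 6
6^2 = (6^1)^2 = 6^2 = 36
6^4 = (6^2)^2 = 36^2 = 1296
6^8 = (6^4)^2 = 1296^2 = 1679616
6^16 = (6^8)^2 = 1679616^2 = 2821109907456
6^17 = 6 * 6^16 = 6 * 2821109907456 = 16926659444736
6^34 = (6^17)^2 = 16926659444736^2 = 286511799958070431838109696
6^35 = 6 * 6^34 = 6 * 286511799958070431838109696 = 1719070799748422591028658176

Result: 1719070799748422591028658176
Multiplications needed: 7 (7 lines after 6^1)

6^35 = 1719070799748422591028658176. Using exponentiation by squaring, this requires 7 multiplications. The key idea: if the exponent is even, square the half-power; if odd, multiply by the base once.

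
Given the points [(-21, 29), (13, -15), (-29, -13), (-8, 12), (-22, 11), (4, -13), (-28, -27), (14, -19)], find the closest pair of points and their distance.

Computing all pairwise distances among 8 points:

d((-21, 29), (13, -15)) = 55.6058
d((-21, 29), (-29, -13)) = 42.7551
d((-21, 29), (-8, 12)) = 21.4009
d((-21, 29), (-22, 11)) = 18.0278
d((-21, 29), (4, -13)) = 48.8774
d((-21, 29), (-28, -27)) = 56.4358
d((-21, 29), (14, -19)) = 59.4054
d((13, -15), (-29, -13)) = 42.0476
d((13, -15), (-8, 12)) = 34.2053
d((13, -15), (-22, 11)) = 43.6005
d((13, -15), (4, -13)) = 9.2195
d((13, -15), (-28, -27)) = 42.72
d((13, -15), (14, -19)) = 4.1231 <-- minimum
d((-29, -13), (-8, 12)) = 32.6497
d((-29, -13), (-22, 11)) = 25.0
d((-29, -13), (4, -13)) = 33.0
d((-29, -13), (-28, -27)) = 14.0357
d((-29, -13), (14, -19)) = 43.4166
d((-8, 12), (-22, 11)) = 14.0357
d((-8, 12), (4, -13)) = 27.7308
d((-8, 12), (-28, -27)) = 43.8292
d((-8, 12), (14, -19)) = 38.0132
d((-22, 11), (4, -13)) = 35.3836
d((-22, 11), (-28, -27)) = 38.4708
d((-22, 11), (14, -19)) = 46.8615
d((4, -13), (-28, -27)) = 34.9285
d((4, -13), (14, -19)) = 11.6619
d((-28, -27), (14, -19)) = 42.7551

Closest pair: (13, -15) and (14, -19) with distance 4.1231

The closest pair is (13, -15) and (14, -19) with Euclidean distance 4.1231. For 8 points, brute-force pairwise comparison is shown above. For large n, the divide-and-conquer algorithm (sort by x, recurse on halves, check the dividing strip) achieves O(n log n).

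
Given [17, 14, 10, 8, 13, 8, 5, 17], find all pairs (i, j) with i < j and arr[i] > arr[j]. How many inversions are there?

Finding inversions in [17, 14, 10, 8, 13, 8, 5, 17]:

(0, 1): arr[0]=17 > arr[1]=14
(0, 2): arr[0]=17 > arr[2]=10
(0, 3): arr[0]=17 > arr[3]=8
(0, 4): arr[0]=17 > arr[4]=13
(0, 5): arr[0]=17 > arr[5]=8
(0, 6): arr[0]=17 > arr[6]=5
(1, 2): arr[1]=14 > arr[2]=10
(1, 3): arr[1]=14 > arr[3]=8
(1, 4): arr[1]=14 > arr[4]=13
(1, 5): arr[1]=14 > arr[5]=8
(1, 6): arr[1]=14 > arr[6]=5
(2, 3): arr[2]=10 > arr[3]=8
(2, 5): arr[2]=10 > arr[5]=8
(2, 6): arr[2]=10 > arr[6]=5
(3, 6): arr[3]=8 > arr[6]=5
(4, 5): arr[4]=13 > arr[5]=8
(4, 6): arr[4]=13 > arr[6]=5
(5, 6): arr[5]=8 > arr[6]=5

Total inversions: 18

The array has 18 inversion(s): (0,1), (0,2), (0,3), (0,4), (0,5), (0,6), (1,2), (1,3), (1,4), (1,5), (1,6), (2,3), (2,5), (2,6), (3,6), (4,5), (4,6), (5,6). Each pair (i,j) satisfies i < j and arr[i] > arr[j].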